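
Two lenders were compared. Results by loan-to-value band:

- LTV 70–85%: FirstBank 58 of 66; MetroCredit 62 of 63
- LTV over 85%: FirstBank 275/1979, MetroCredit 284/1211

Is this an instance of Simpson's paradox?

No

LTV 70–85%: FirstBank 58/66 = 87.9%, MetroCredit 62/63 = 98.4% → MetroCredit
LTV over 85%: FirstBank 275/1979 = 13.9%, MetroCredit 284/1211 = 23.5% → MetroCredit
Overall: FirstBank 333/2045 = 16.3%, MetroCredit 346/1274 = 27.2% → MetroCredit
MetroCredit wins overall and in every loan-to-value group — no reversal.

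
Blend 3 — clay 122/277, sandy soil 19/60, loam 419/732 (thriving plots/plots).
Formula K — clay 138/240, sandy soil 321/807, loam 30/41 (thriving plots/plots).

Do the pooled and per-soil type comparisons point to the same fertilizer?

Clay: Blend 3 122/277 = 44.0%, Formula K 138/240 = 57.5% → Formula K
Sandy soil: Blend 3 19/60 = 31.7%, Formula K 321/807 = 39.8% → Formula K
Loam: Blend 3 419/732 = 57.2%, Formula K 30/41 = 73.2% → Formula K
Overall: Blend 3 560/1069 = 52.4%, Formula K 489/1088 = 44.9% → Blend 3
Formula K wins each soil group but Blend 3 wins overall — the comparison reverses. Formula K's plots skew toward sandy soil, which has a lower base rate.

No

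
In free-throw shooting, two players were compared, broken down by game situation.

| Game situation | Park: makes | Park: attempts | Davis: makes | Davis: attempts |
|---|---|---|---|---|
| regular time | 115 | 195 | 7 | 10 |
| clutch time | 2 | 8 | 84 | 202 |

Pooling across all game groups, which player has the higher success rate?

Park

Regular time: Park 115/195 = 59.0%, Davis 7/10 = 70.0% → Davis
Clutch time: Park 2/8 = 25.0%, Davis 84/202 = 41.6% → Davis
Overall: Park 117/203 = 57.6%, Davis 91/212 = 42.9% → Park
(Davis wins every game group but Park wins overall — Davis's attempts skew toward the low-rate clutch time group.)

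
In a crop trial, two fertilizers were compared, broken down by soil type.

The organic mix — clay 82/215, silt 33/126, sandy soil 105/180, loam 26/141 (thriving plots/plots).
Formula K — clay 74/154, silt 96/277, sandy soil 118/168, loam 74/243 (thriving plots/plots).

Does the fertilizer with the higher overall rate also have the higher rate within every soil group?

Yes

Clay: the organic mix 82/215 = 38.1%, Formula K 74/154 = 48.1% → Formula K
Silt: the organic mix 33/126 = 26.2%, Formula K 96/277 = 34.7% → Formula K
Sandy soil: the organic mix 105/180 = 58.3%, Formula K 118/168 = 70.2% → Formula K
Loam: the organic mix 26/141 = 18.4%, Formula K 74/243 = 30.5% → Formula K
Overall: the organic mix 246/662 = 37.2%, Formula K 362/842 = 43.0% → Formula K
Formula K wins overall and in every soil group — no reversal.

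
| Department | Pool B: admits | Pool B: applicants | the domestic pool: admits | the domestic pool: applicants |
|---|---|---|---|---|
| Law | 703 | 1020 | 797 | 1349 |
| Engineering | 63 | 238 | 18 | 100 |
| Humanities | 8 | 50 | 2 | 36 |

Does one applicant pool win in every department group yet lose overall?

No

Law: Pool B 703/1020 = 68.9%, the domestic pool 797/1349 = 59.1% → Pool B
Engineering: Pool B 63/238 = 26.5%, the domestic pool 18/100 = 18.0% → Pool B
Humanities: Pool B 8/50 = 16.0%, the domestic pool 2/36 = 5.6% → Pool B
Overall: Pool B 774/1308 = 59.2%, the domestic pool 817/1485 = 55.0% → Pool B
Pool B wins overall and in every department group — no reversal.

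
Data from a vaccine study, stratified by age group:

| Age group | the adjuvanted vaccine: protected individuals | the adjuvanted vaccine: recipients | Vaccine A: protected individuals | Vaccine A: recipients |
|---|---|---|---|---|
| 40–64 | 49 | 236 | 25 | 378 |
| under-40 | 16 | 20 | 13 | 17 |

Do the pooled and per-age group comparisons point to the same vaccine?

40–64: the adjuvanted vaccine 49/236 = 20.8%, Vaccine A 25/378 = 6.6% → the adjuvanted vaccine
Under-40: the adjuvanted vaccine 16/20 = 80.0%, Vaccine A 13/17 = 76.5% → the adjuvanted vaccine
Overall: the adjuvanted vaccine 65/256 = 25.4%, Vaccine A 38/395 = 9.6% → the adjuvanted vaccine
The adjuvanted vaccine wins overall and in every age group — no reversal.

Yes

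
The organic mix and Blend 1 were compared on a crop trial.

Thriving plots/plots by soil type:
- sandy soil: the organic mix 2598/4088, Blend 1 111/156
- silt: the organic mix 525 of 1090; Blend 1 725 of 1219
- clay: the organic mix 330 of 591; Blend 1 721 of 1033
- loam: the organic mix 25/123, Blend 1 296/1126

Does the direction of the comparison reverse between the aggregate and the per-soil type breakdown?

Yes

Sandy soil: the organic mix 2598/4088 = 63.6%, Blend 1 111/156 = 71.2% → Blend 1
Silt: the organic mix 525/1090 = 48.2%, Blend 1 725/1219 = 59.5% → Blend 1
Clay: the organic mix 330/591 = 55.8%, Blend 1 721/1033 = 69.8% → Blend 1
Loam: the organic mix 25/123 = 20.3%, Blend 1 296/1126 = 26.3% → Blend 1
Overall: the organic mix 3478/5892 = 59.0%, Blend 1 1853/3534 = 52.4% → the organic mix
Blend 1 wins each soil group but the organic mix wins overall — the comparison reverses. Blend 1's plots skew toward loam, which has a lower base rate.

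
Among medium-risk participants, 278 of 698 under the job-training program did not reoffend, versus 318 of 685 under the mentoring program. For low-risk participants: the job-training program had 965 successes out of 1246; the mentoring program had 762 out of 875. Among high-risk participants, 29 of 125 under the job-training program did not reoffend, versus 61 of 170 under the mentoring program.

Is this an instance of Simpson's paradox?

No

Medium-risk: the job-training program 278/698 = 39.8%, the mentoring program 318/685 = 46.4% → the mentoring program
Low-risk: the job-training program 965/1246 = 77.4%, the mentoring program 762/875 = 87.1% → the mentoring program
High-risk: the job-training program 29/125 = 23.2%, the mentoring program 61/170 = 35.9% → the mentoring program
Overall: the job-training program 1272/2069 = 61.5%, the mentoring program 1141/1730 = 66.0% → the mentoring program
The mentoring program wins overall and in every risk group — no reversal.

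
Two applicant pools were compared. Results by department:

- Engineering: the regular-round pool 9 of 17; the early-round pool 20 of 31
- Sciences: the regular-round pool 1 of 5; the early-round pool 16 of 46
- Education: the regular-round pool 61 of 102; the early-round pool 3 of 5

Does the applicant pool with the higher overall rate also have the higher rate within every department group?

Engineering: the regular-round pool 9/17 = 52.9%, the early-round pool 20/31 = 64.5% → the early-round pool
Sciences: the regular-round pool 1/5 = 20.0%, the early-round pool 16/46 = 34.8% → the early-round pool
Education: the regular-round pool 61/102 = 59.8%, the early-round pool 3/5 = 60.0% → the early-round pool
Overall: the regular-round pool 71/124 = 57.3%, the early-round pool 39/82 = 47.6% → the regular-round pool
The early-round pool wins each department group but the regular-round pool wins overall — the comparison reverses. The early-round pool's applicants skew toward Sciences, which has a lower base rate.

No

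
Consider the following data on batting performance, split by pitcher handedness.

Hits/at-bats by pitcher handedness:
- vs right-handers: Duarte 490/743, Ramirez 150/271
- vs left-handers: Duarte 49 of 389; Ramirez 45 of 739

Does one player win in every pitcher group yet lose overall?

Vs right-handers: Duarte 490/743 = 65.9%, Ramirez 150/271 = 55.4% → Duarte
Vs left-handers: Duarte 49/389 = 12.6%, Ramirez 45/739 = 6.1% → Duarte
Overall: Duarte 539/1132 = 47.6%, Ramirez 195/1010 = 19.3% → Duarte
Duarte wins overall and in every pitcher group — no reversal.

No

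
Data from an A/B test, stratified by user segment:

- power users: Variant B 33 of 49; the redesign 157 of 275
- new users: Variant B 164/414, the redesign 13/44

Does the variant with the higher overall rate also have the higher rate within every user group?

Power users: Variant B 33/49 = 67.3%, the redesign 157/275 = 57.1% → Variant B
New users: Variant B 164/414 = 39.6%, the redesign 13/44 = 29.5% → Variant B
Overall: Variant B 197/463 = 42.5%, the redesign 170/319 = 53.3% → the redesign
Variant B wins each user group but the redesign wins overall — the comparison reverses. Variant B's views skew toward new users, which has a lower base rate.

No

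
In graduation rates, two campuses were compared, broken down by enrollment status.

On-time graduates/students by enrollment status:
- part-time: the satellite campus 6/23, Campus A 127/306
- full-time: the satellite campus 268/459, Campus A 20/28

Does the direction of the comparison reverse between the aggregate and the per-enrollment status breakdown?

Part-time: the satellite campus 6/23 = 26.1%, Campus A 127/306 = 41.5% → Campus A
Full-time: the satellite campus 268/459 = 58.4%, Campus A 20/28 = 71.4% → Campus A
Overall: the satellite campus 274/482 = 56.8%, Campus A 147/334 = 44.0% → the satellite campus
Campus A wins each enrollment group but the satellite campus wins overall — the comparison reverses. Campus A's students skew toward part-time, which has a lower base rate.

Yes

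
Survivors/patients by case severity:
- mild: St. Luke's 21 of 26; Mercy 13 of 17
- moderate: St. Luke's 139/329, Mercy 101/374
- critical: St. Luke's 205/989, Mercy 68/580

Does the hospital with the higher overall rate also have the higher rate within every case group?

Yes

Mild: St. Luke's 21/26 = 80.8%, Mercy 13/17 = 76.5% → St. Luke's
Moderate: St. Luke's 139/329 = 42.2%, Mercy 101/374 = 27.0% → St. Luke's
Critical: St. Luke's 205/989 = 20.7%, Mercy 68/580 = 11.7% → St. Luke's
Overall: St. Luke's 365/1344 = 27.2%, Mercy 182/971 = 18.7% → St. Luke's
St. Luke's wins overall and in every case group — no reversal.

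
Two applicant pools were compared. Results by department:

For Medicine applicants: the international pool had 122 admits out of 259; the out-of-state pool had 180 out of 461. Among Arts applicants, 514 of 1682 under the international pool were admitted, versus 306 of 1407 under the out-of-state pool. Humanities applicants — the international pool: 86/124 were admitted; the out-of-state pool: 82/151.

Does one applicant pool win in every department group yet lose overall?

No

Medicine: the international pool 122/259 = 47.1%, the out-of-state pool 180/461 = 39.0% → the international pool
Arts: the international pool 514/1682 = 30.6%, the out-of-state pool 306/1407 = 21.7% → the international pool
Humanities: the international pool 86/124 = 69.4%, the out-of-state pool 82/151 = 54.3% → the international pool
Overall: the international pool 722/2065 = 35.0%, the out-of-state pool 568/2019 = 28.1% → the international pool
The international pool wins overall and in every department group — no reversal.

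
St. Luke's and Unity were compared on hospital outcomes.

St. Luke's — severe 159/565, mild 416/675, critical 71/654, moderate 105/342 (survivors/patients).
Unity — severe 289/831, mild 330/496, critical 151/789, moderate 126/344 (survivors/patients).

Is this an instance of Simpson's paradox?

Severe: St. Luke's 159/565 = 28.1%, Unity 289/831 = 34.8% → Unity
Mild: St. Luke's 416/675 = 61.6%, Unity 330/496 = 66.5% → Unity
Critical: St. Luke's 71/654 = 10.9%, Unity 151/789 = 19.1% → Unity
Moderate: St. Luke's 105/342 = 30.7%, Unity 126/344 = 36.6% → Unity
Overall: St. Luke's 751/2236 = 33.6%, Unity 896/2460 = 36.4% → Unity
Unity wins overall and in every case group — no reversal.

No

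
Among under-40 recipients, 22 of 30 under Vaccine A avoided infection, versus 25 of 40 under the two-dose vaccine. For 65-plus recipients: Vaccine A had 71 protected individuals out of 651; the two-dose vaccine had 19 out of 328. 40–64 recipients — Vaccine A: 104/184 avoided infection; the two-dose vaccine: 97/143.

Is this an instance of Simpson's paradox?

Under-40: Vaccine A 22/30 = 73.3%, the two-dose vaccine 25/40 = 62.5% → Vaccine A
65-plus: Vaccine A 71/651 = 10.9%, the two-dose vaccine 19/328 = 5.8% → Vaccine A
40–64: Vaccine A 104/184 = 56.5%, the two-dose vaccine 97/143 = 67.8% → the two-dose vaccine
Overall: Vaccine A 197/865 = 22.8%, the two-dose vaccine 141/511 = 27.6% → the two-dose vaccine
Neither sweeps: Vaccine A wins 2 of 3 groups, the two-dose vaccine wins 1. The two-dose vaccine wins overall but not every group — no Simpson reversal.

No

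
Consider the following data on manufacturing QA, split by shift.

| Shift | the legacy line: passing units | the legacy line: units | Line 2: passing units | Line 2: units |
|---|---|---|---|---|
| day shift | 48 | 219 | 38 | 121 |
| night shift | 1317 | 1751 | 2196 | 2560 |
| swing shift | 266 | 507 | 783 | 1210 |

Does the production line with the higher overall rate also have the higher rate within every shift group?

Yes

Day shift: the legacy line 48/219 = 21.9%, Line 2 38/121 = 31.4% → Line 2
Night shift: the legacy line 1317/1751 = 75.2%, Line 2 2196/2560 = 85.8% → Line 2
Swing shift: the legacy line 266/507 = 52.5%, Line 2 783/1210 = 64.7% → Line 2
Overall: the legacy line 1631/2477 = 65.8%, Line 2 3017/3891 = 77.5% → Line 2
Line 2 wins overall and in every shift group — no reversal.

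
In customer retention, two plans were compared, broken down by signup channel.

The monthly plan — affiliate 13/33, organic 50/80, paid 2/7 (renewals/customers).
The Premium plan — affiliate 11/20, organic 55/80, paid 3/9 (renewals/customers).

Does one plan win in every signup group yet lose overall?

No

Affiliate: the monthly plan 13/33 = 39.4%, the Premium plan 11/20 = 55.0% → the Premium plan
Organic: the monthly plan 50/80 = 62.5%, the Premium plan 55/80 = 68.8% → the Premium plan
Paid: the monthly plan 2/7 = 28.6%, the Premium plan 3/9 = 33.3% → the Premium plan
Overall: the monthly plan 65/120 = 54.2%, the Premium plan 69/109 = 63.3% → the Premium plan
The Premium plan wins overall and in every signup group — no reversal.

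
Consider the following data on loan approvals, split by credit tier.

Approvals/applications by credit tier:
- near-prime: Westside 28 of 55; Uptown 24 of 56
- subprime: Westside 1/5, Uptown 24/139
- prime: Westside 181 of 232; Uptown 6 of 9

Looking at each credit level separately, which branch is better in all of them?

Near-prime: Westside 28/55 = 50.9%, Uptown 24/56 = 42.9% → Westside
Subprime: Westside 1/5 = 20.0%, Uptown 24/139 = 17.3% → Westside
Prime: Westside 181/232 = 78.0%, Uptown 6/9 = 66.7% → Westside
Westside has the higher rate in all 3 groups.

Westside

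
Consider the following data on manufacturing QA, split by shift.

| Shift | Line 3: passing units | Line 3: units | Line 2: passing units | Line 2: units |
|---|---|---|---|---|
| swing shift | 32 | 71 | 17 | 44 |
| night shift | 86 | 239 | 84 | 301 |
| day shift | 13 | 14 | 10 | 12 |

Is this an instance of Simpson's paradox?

No

Swing shift: Line 3 32/71 = 45.1%, Line 2 17/44 = 38.6% → Line 3
Night shift: Line 3 86/239 = 36.0%, Line 2 84/301 = 27.9% → Line 3
Day shift: Line 3 13/14 = 92.9%, Line 2 10/12 = 83.3% → Line 3
Overall: Line 3 131/324 = 40.4%, Line 2 111/357 = 31.1% → Line 3
Line 3 wins overall and in every shift group — no reversal.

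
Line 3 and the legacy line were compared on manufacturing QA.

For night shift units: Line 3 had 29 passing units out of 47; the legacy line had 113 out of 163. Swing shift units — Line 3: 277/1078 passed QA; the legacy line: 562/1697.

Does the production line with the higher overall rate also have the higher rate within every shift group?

Night shift: Line 3 29/47 = 61.7%, the legacy line 113/163 = 69.3% → the legacy line
Swing shift: Line 3 277/1078 = 25.7%, the legacy line 562/1697 = 33.1% → the legacy line
Overall: Line 3 306/1125 = 27.2%, the legacy line 675/1860 = 36.3% → the legacy line
The legacy line wins overall and in every shift group — no reversal.

Yes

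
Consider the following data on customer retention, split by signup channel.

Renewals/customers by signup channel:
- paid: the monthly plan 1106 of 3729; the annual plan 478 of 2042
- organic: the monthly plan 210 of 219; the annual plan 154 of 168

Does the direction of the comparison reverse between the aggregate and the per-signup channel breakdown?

No

Paid: the monthly plan 1106/3729 = 29.7%, the annual plan 478/2042 = 23.4% → the monthly plan
Organic: the monthly plan 210/219 = 95.9%, the annual plan 154/168 = 91.7% → the monthly plan
Overall: the monthly plan 1316/3948 = 33.3%, the annual plan 632/2210 = 28.6% → the monthly plan
The monthly plan wins overall and in every signup group — no reversal.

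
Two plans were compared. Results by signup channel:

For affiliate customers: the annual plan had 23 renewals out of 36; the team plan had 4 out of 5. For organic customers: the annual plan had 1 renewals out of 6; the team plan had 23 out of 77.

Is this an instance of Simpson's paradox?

Yes

Affiliate: the annual plan 23/36 = 63.9%, the team plan 4/5 = 80.0% → the team plan
Organic: the annual plan 1/6 = 16.7%, the team plan 23/77 = 29.9% → the team plan
Overall: the annual plan 24/42 = 57.1%, the team plan 27/82 = 32.9% → the annual plan
The team plan wins each signup group but the annual plan wins overall — the comparison reverses. The team plan's customers skew toward organic, which has a lower base rate.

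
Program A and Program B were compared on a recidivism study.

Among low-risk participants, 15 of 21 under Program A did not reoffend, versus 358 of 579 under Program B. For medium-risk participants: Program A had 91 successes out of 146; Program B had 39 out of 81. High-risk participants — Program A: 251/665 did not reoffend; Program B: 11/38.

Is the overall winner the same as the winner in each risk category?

No

Low-risk: Program A 15/21 = 71.4%, Program B 358/579 = 61.8% → Program A
Medium-risk: Program A 91/146 = 62.3%, Program B 39/81 = 48.1% → Program A
High-risk: Program A 251/665 = 37.7%, Program B 11/38 = 28.9% → Program A
Overall: Program A 357/832 = 42.9%, Program B 408/698 = 58.5% → Program B
Program A wins each risk group but Program B wins overall — the comparison reverses. Program A's participants skew toward high-risk, which has a lower base rate.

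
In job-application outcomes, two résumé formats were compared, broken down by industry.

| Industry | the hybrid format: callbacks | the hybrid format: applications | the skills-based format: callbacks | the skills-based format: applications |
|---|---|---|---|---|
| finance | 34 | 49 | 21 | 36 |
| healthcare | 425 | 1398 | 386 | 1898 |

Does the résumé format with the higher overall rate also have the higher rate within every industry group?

Yes

Finance: the hybrid format 34/49 = 69.4%, the skills-based format 21/36 = 58.3% → the hybrid format
Healthcare: the hybrid format 425/1398 = 30.4%, the skills-based format 386/1898 = 20.3% → the hybrid format
Overall: the hybrid format 459/1447 = 31.7%, the skills-based format 407/1934 = 21.0% → the hybrid format
The hybrid format wins overall and in every industry group — no reversal.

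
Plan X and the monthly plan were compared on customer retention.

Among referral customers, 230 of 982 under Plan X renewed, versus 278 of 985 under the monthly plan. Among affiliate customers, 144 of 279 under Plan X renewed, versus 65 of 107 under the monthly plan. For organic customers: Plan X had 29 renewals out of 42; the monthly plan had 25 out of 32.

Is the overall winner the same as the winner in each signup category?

Referral: Plan X 230/982 = 23.4%, the monthly plan 278/985 = 28.2% → the monthly plan
Affiliate: Plan X 144/279 = 51.6%, the monthly plan 65/107 = 60.7% → the monthly plan
Organic: Plan X 29/42 = 69.0%, the monthly plan 25/32 = 78.1% → the monthly plan
Overall: Plan X 403/1303 = 30.9%, the monthly plan 368/1124 = 32.7% → the monthly plan
The monthly plan wins overall and in every signup group — no reversal.

Yes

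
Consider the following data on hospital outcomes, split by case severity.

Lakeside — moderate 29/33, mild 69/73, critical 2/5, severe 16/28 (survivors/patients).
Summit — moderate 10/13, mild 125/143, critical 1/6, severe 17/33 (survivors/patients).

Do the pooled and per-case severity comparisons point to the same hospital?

Moderate: Lakeside 29/33 = 87.9%, Summit 10/13 = 76.9% → Lakeside
Mild: Lakeside 69/73 = 94.5%, Summit 125/143 = 87.4% → Lakeside
Critical: Lakeside 2/5 = 40.0%, Summit 1/6 = 16.7% → Lakeside
Severe: Lakeside 16/28 = 57.1%, Summit 17/33 = 51.5% → Lakeside
Overall: Lakeside 116/139 = 83.5%, Summit 153/195 = 78.5% → Lakeside
Lakeside wins overall and in every case group — no reversal.

Yes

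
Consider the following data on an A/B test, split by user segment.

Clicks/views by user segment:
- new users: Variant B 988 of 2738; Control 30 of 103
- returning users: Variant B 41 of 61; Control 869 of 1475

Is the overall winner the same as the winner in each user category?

New users: Variant B 988/2738 = 36.1%, Control 30/103 = 29.1% → Variant B
Returning users: Variant B 41/61 = 67.2%, Control 869/1475 = 58.9% → Variant B
Overall: Variant B 1029/2799 = 36.8%, Control 899/1578 = 57.0% → Control
Variant B wins each user group but Control wins overall — the comparison reverses. Variant B's views skew toward new users, which has a lower base rate.

No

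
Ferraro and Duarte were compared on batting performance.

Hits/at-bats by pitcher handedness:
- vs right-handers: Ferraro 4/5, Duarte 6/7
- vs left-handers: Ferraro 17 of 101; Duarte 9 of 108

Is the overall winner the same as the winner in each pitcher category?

Vs right-handers: Ferraro 4/5 = 80.0%, Duarte 6/7 = 85.7% → Duarte
Vs left-handers: Ferraro 17/101 = 16.8%, Duarte 9/108 = 8.3% → Ferraro
Overall: Ferraro 21/106 = 19.8%, Duarte 15/115 = 13.0% → Ferraro
Neither sweeps: Ferraro wins 1 of 2 groups, Duarte wins 1. Ferraro wins overall but not every group — no Simpson reversal.

No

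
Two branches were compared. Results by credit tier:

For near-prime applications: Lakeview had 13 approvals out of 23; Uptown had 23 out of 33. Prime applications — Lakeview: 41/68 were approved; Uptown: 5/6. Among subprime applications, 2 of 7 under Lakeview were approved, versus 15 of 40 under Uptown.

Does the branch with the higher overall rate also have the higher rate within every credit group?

Near-prime: Lakeview 13/23 = 56.5%, Uptown 23/33 = 69.7% → Uptown
Prime: Lakeview 41/68 = 60.3%, Uptown 5/6 = 83.3% → Uptown
Subprime: Lakeview 2/7 = 28.6%, Uptown 15/40 = 37.5% → Uptown
Overall: Lakeview 56/98 = 57.1%, Uptown 43/79 = 54.4% → Lakeview
Uptown wins each credit group but Lakeview wins overall — the comparison reverses. Uptown's applications skew toward subprime, which has a lower base rate.

No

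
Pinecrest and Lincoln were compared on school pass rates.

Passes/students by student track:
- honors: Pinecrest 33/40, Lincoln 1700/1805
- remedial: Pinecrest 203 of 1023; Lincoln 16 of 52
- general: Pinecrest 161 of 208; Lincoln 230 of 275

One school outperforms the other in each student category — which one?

Honors: Pinecrest 33/40 = 82.5%, Lincoln 1700/1805 = 94.2% → Lincoln
Remedial: Pinecrest 203/1023 = 19.8%, Lincoln 16/52 = 30.8% → Lincoln
General: Pinecrest 161/208 = 77.4%, Lincoln 230/275 = 83.6% → Lincoln
Lincoln has the higher rate in all 3 groups.

Lincoln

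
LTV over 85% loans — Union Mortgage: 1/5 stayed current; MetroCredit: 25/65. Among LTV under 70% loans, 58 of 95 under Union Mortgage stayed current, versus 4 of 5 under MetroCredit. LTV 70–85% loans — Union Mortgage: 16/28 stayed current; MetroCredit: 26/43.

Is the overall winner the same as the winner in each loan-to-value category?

LTV over 85%: Union Mortgage 1/5 = 20.0%, MetroCredit 25/65 = 38.5% → MetroCredit
LTV under 70%: Union Mortgage 58/95 = 61.1%, MetroCredit 4/5 = 80.0% → MetroCredit
LTV 70–85%: Union Mortgage 16/28 = 57.1%, MetroCredit 26/43 = 60.5% → MetroCredit
Overall: Union Mortgage 75/128 = 58.6%, MetroCredit 55/113 = 48.7% → Union Mortgage
MetroCredit wins each loan-to-value group but Union Mortgage wins overall — the comparison reverses. MetroCredit's loans skew toward LTV over 85%, which has a lower base rate.

No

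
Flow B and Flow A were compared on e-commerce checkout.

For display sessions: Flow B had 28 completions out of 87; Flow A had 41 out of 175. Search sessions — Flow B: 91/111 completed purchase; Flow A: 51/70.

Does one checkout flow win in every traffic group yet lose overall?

No

Display: Flow B 28/87 = 32.2%, Flow A 41/175 = 23.4% → Flow B
Search: Flow B 91/111 = 82.0%, Flow A 51/70 = 72.9% → Flow B
Overall: Flow B 119/198 = 60.1%, Flow A 92/245 = 37.6% → Flow B
Flow B wins overall and in every traffic group — no reversal.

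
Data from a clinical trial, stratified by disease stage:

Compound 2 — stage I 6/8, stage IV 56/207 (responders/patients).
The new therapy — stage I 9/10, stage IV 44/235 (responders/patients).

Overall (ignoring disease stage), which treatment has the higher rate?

Stage I: Compound 2 6/8 = 75.0%, the new therapy 9/10 = 90.0% → the new therapy
Stage IV: Compound 2 56/207 = 27.1%, the new therapy 44/235 = 18.7% → Compound 2
Overall: Compound 2 62/215 = 28.8%, the new therapy 53/245 = 21.6% → Compound 2
(Neither sweeps every disease group, but Compound 2 has the higher pooled rate.)

Compound 2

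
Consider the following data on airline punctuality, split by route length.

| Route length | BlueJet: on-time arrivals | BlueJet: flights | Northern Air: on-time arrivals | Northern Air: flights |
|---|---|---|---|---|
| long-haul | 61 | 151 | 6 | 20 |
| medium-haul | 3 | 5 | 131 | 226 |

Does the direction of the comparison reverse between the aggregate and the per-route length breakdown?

Long-haul: BlueJet 61/151 = 40.4%, Northern Air 6/20 = 30.0% → BlueJet
Medium-haul: BlueJet 3/5 = 60.0%, Northern Air 131/226 = 58.0% → BlueJet
Overall: BlueJet 64/156 = 41.0%, Northern Air 137/246 = 55.7% → Northern Air
BlueJet wins each route group but Northern Air wins overall — the comparison reverses. BlueJet's flights skew toward long-haul, which has a lower base rate.

Yes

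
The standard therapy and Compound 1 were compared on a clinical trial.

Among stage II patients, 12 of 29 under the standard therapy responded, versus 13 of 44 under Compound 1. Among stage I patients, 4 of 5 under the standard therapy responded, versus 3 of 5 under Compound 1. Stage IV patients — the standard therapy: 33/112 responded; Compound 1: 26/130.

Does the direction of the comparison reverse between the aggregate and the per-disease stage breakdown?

No

Stage II: the standard therapy 12/29 = 41.4%, Compound 1 13/44 = 29.5% → the standard therapy
Stage I: the standard therapy 4/5 = 80.0%, Compound 1 3/5 = 60.0% → the standard therapy
Stage IV: the standard therapy 33/112 = 29.5%, Compound 1 26/130 = 20.0% → the standard therapy
Overall: the standard therapy 49/146 = 33.6%, Compound 1 42/179 = 23.5% → the standard therapy
The standard therapy wins overall and in every disease group — no reversal.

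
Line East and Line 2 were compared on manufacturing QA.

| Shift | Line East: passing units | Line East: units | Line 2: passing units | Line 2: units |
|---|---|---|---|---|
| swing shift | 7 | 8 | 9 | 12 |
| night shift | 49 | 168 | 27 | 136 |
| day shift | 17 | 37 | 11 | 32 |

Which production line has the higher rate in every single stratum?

Line East

Swing shift: Line East 7/8 = 87.5%, Line 2 9/12 = 75.0% → Line East
Night shift: Line East 49/168 = 29.2%, Line 2 27/136 = 19.9% → Line East
Day shift: Line East 17/37 = 45.9%, Line 2 11/32 = 34.4% → Line East
Line East has the higher rate in all 3 groups.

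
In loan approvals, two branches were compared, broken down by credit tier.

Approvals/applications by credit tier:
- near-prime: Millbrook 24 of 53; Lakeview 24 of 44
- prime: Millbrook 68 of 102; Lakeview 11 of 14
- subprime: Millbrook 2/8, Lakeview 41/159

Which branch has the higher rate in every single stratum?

Near-prime: Millbrook 24/53 = 45.3%, Lakeview 24/44 = 54.5% → Lakeview
Prime: Millbrook 68/102 = 66.7%, Lakeview 11/14 = 78.6% → Lakeview
Subprime: Millbrook 2/8 = 25.0%, Lakeview 41/159 = 25.8% → Lakeview
Lakeview has the higher rate in all 3 groups.

Lakeview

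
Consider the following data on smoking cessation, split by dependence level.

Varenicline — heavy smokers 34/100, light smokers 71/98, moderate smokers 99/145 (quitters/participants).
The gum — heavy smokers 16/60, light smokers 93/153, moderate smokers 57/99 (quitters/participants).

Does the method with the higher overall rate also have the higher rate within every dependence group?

Heavy smokers: varenicline 34/100 = 34.0%, the gum 16/60 = 26.7% → varenicline
Light smokers: varenicline 71/98 = 72.4%, the gum 93/153 = 60.8% → varenicline
Moderate smokers: varenicline 99/145 = 68.3%, the gum 57/99 = 57.6% → varenicline
Overall: varenicline 204/343 = 59.5%, the gum 166/312 = 53.2% → varenicline
Varenicline wins overall and in every dependence group — no reversal.

Yes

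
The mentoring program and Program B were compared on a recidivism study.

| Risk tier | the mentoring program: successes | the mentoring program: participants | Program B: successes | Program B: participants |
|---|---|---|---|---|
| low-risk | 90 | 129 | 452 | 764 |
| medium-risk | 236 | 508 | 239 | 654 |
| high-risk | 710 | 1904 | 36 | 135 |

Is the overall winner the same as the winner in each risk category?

Low-risk: the mentoring program 90/129 = 69.8%, Program B 452/764 = 59.2% → the mentoring program
Medium-risk: the mentoring program 236/508 = 46.5%, Program B 239/654 = 36.5% → the mentoring program
High-risk: the mentoring program 710/1904 = 37.3%, Program B 36/135 = 26.7% → the mentoring program
Overall: the mentoring program 1036/2541 = 40.8%, Program B 727/1553 = 46.8% → Program B
The mentoring program wins each risk group but Program B wins overall — the comparison reverses. The mentoring program's participants skew toward high-risk, which has a lower base rate.

No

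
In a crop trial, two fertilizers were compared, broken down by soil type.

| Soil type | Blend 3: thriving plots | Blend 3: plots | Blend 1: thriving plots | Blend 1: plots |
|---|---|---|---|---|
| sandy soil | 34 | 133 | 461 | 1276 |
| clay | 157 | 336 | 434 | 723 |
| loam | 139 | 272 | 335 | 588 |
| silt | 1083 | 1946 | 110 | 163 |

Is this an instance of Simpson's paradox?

Yes

Sandy soil: Blend 3 34/133 = 25.6%, Blend 1 461/1276 = 36.1% → Blend 1
Clay: Blend 3 157/336 = 46.7%, Blend 1 434/723 = 60.0% → Blend 1
Loam: Blend 3 139/272 = 51.1%, Blend 1 335/588 = 57.0% → Blend 1
Silt: Blend 3 1083/1946 = 55.7%, Blend 1 110/163 = 67.5% → Blend 1
Overall: Blend 3 1413/2687 = 52.6%, Blend 1 1340/2750 = 48.7% → Blend 3
Blend 1 wins each soil group but Blend 3 wins overall — the comparison reverses. Blend 1's plots skew toward sandy soil, which has a lower base rate.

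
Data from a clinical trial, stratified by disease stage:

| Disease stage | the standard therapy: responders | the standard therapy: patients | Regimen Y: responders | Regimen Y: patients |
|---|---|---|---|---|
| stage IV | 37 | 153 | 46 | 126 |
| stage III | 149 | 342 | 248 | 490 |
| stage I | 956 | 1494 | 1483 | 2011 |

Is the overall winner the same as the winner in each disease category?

Yes

Stage IV: the standard therapy 37/153 = 24.2%, Regimen Y 46/126 = 36.5% → Regimen Y
Stage III: the standard therapy 149/342 = 43.6%, Regimen Y 248/490 = 50.6% → Regimen Y
Stage I: the standard therapy 956/1494 = 64.0%, Regimen Y 1483/2011 = 73.7% → Regimen Y
Overall: the standard therapy 1142/1989 = 57.4%, Regimen Y 1777/2627 = 67.6% → Regimen Y
Regimen Y wins overall and in every disease group — no reversal.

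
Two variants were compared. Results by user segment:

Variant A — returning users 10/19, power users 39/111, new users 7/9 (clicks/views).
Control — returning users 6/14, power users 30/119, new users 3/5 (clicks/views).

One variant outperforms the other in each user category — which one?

Variant A

Returning users: Variant A 10/19 = 52.6%, Control 6/14 = 42.9% → Variant A
Power users: Variant A 39/111 = 35.1%, Control 30/119 = 25.2% → Variant A
New users: Variant A 7/9 = 77.8%, Control 3/5 = 60.0% → Variant A
Variant A has the higher rate in all 3 groups.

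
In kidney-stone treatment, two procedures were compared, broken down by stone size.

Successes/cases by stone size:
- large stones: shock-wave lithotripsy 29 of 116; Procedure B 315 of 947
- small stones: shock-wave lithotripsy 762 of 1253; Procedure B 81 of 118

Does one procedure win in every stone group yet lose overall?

Large stones: shock-wave lithotripsy 29/116 = 25.0%, Procedure B 315/947 = 33.3% → Procedure B
Small stones: shock-wave lithotripsy 762/1253 = 60.8%, Procedure B 81/118 = 68.6% → Procedure B
Overall: shock-wave lithotripsy 791/1369 = 57.8%, Procedure B 396/1065 = 37.2% → shock-wave lithotripsy
Procedure B wins each stone group but shock-wave lithotripsy wins overall — the comparison reverses. Procedure B's cases skew toward large stones, which has a lower base rate.

Yes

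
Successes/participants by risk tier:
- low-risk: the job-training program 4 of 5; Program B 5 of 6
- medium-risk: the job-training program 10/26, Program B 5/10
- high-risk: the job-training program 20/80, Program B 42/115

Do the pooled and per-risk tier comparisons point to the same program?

Low-risk: the job-training program 4/5 = 80.0%, Program B 5/6 = 83.3% → Program B
Medium-risk: the job-training program 10/26 = 38.5%, Program B 5/10 = 50.0% → Program B
High-risk: the job-training program 20/80 = 25.0%, Program B 42/115 = 36.5% → Program B
Overall: the job-training program 34/111 = 30.6%, Program B 52/131 = 39.7% → Program B
Program B wins overall and in every risk group — no reversal.

Yes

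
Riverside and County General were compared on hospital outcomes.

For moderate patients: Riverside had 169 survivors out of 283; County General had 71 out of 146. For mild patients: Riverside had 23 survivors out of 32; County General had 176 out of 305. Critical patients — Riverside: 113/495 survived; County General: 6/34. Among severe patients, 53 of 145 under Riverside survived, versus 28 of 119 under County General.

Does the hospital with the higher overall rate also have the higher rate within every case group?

Moderate: Riverside 169/283 = 59.7%, County General 71/146 = 48.6% → Riverside
Mild: Riverside 23/32 = 71.9%, County General 176/305 = 57.7% → Riverside
Critical: Riverside 113/495 = 22.8%, County General 6/34 = 17.6% → Riverside
Severe: Riverside 53/145 = 36.6%, County General 28/119 = 23.5% → Riverside
Overall: Riverside 358/955 = 37.5%, County General 281/604 = 46.5% → County General
Riverside wins each case group but County General wins overall — the comparison reverses. Riverside's patients skew toward critical, which has a lower base rate.

No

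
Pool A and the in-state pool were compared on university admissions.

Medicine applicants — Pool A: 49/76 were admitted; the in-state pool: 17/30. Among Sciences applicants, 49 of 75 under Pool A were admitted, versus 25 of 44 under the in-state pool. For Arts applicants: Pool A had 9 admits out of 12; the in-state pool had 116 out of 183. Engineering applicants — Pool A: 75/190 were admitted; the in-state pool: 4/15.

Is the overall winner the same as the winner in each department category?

No

Medicine: Pool A 49/76 = 64.5%, the in-state pool 17/30 = 56.7% → Pool A
Sciences: Pool A 49/75 = 65.3%, the in-state pool 25/44 = 56.8% → Pool A
Arts: Pool A 9/12 = 75.0%, the in-state pool 116/183 = 63.4% → Pool A
Engineering: Pool A 75/190 = 39.5%, the in-state pool 4/15 = 26.7% → Pool A
Overall: Pool A 182/353 = 51.6%, the in-state pool 162/272 = 59.6% → the in-state pool
Pool A wins each department group but the in-state pool wins overall — the comparison reverses. Pool A's applicants skew toward Engineering, which has a lower base rate.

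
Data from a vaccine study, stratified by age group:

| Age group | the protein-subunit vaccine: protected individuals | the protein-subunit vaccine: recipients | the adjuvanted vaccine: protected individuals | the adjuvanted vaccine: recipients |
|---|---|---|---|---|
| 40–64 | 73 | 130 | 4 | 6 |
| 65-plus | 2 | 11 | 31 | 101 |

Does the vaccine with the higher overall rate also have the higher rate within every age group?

40–64: the protein-subunit vaccine 73/130 = 56.2%, the adjuvanted vaccine 4/6 = 66.7% → the adjuvanted vaccine
65-plus: the protein-subunit vaccine 2/11 = 18.2%, the adjuvanted vaccine 31/101 = 30.7% → the adjuvanted vaccine
Overall: the protein-subunit vaccine 75/141 = 53.2%, the adjuvanted vaccine 35/107 = 32.7% → the protein-subunit vaccine
The adjuvanted vaccine wins each age group but the protein-subunit vaccine wins overall — the comparison reverses. The adjuvanted vaccine's recipients skew toward 65-plus, which has a lower base rate.

No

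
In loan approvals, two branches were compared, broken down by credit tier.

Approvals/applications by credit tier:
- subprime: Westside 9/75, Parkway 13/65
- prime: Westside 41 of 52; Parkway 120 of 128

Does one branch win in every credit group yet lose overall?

Subprime: Westside 9/75 = 12.0%, Parkway 13/65 = 20.0% → Parkway
Prime: Westside 41/52 = 78.8%, Parkway 120/128 = 93.8% → Parkway
Overall: Westside 50/127 = 39.4%, Parkway 133/193 = 68.9% → Parkway
Parkway wins overall and in every credit group — no reversal.

No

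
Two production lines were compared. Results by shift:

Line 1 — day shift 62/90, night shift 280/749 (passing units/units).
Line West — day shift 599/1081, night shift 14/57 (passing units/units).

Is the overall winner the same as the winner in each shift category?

Day shift: Line 1 62/90 = 68.9%, Line West 599/1081 = 55.4% → Line 1
Night shift: Line 1 280/749 = 37.4%, Line West 14/57 = 24.6% → Line 1
Overall: Line 1 342/839 = 40.8%, Line West 613/1138 = 53.9% → Line West
Line 1 wins each shift group but Line West wins overall — the comparison reverses. Line 1's units skew toward night shift, which has a lower base rate.

No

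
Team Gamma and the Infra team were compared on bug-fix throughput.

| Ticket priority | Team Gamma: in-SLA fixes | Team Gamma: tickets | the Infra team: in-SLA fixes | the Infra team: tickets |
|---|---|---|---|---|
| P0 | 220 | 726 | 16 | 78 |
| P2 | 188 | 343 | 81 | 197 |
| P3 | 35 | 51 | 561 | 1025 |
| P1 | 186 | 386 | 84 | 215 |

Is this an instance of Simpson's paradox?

P0: Team Gamma 220/726 = 30.3%, the Infra team 16/78 = 20.5% → Team Gamma
P2: Team Gamma 188/343 = 54.8%, the Infra team 81/197 = 41.1% → Team Gamma
P3: Team Gamma 35/51 = 68.6%, the Infra team 561/1025 = 54.7% → Team Gamma
P1: Team Gamma 186/386 = 48.2%, the Infra team 84/215 = 39.1% → Team Gamma
Overall: Team Gamma 629/1506 = 41.8%, the Infra team 742/1515 = 49.0% → the Infra team
Team Gamma wins each ticket group but the Infra team wins overall — the comparison reverses. Team Gamma's tickets skew toward P0, which has a lower base rate.

Yes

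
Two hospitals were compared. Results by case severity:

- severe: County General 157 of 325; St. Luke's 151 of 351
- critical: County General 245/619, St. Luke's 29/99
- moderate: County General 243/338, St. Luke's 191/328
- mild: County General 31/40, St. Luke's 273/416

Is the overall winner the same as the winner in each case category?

No

Severe: County General 157/325 = 48.3%, St. Luke's 151/351 = 43.0% → County General
Critical: County General 245/619 = 39.6%, St. Luke's 29/99 = 29.3% → County General
Moderate: County General 243/338 = 71.9%, St. Luke's 191/328 = 58.2% → County General
Mild: County General 31/40 = 77.5%, St. Luke's 273/416 = 65.6% → County General
Overall: County General 676/1322 = 51.1%, St. Luke's 644/1194 = 53.9% → St. Luke's
County General wins each case group but St. Luke's wins overall — the comparison reverses. County General's patients skew toward critical, which has a lower base rate.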